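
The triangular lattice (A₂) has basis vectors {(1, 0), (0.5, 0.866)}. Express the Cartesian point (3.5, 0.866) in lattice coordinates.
3b₁ + b₂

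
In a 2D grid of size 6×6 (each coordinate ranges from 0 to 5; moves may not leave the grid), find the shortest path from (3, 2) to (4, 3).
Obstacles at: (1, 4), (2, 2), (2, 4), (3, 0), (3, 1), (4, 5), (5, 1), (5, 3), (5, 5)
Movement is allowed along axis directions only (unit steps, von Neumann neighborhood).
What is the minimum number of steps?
2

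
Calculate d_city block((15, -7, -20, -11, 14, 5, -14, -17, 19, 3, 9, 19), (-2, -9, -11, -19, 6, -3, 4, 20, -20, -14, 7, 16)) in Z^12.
168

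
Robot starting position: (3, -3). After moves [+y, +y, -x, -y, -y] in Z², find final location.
(2, -3)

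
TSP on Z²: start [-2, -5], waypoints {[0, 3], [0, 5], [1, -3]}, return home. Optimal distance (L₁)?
26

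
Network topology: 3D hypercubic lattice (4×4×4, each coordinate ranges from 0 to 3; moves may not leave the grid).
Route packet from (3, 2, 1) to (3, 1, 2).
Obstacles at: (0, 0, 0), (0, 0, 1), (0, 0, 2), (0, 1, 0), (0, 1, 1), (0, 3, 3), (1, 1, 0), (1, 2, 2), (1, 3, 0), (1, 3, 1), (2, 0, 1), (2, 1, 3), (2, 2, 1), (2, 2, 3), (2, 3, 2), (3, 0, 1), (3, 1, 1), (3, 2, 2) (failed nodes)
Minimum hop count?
6
(one shortest path: (3, 2, 1) → (3, 3, 1) → (3, 3, 2) → (3, 3, 3) → (3, 2, 3) → (3, 1, 3) → (3, 1, 2))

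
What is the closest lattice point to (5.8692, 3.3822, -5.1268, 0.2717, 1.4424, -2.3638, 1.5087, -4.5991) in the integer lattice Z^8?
(6, 3, -5, 0, 1, -2, 2, -5)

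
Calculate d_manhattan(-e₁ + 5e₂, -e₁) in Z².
5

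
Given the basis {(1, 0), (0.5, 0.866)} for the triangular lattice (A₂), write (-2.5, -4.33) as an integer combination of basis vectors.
-5b₂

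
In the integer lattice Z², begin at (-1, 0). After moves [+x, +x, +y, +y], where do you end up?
(1, 2)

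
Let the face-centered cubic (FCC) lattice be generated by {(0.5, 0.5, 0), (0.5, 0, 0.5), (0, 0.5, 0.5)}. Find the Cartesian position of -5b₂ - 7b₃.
(-2.5, -3.5, -6)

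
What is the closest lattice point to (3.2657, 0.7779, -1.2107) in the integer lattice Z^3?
(3, 1, -1)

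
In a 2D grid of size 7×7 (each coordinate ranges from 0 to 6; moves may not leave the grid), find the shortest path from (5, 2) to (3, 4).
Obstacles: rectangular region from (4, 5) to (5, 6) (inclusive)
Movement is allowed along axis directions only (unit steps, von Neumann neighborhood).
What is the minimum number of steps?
4
(one shortest path: (5, 2) → (4, 2) → (3, 2) → (3, 3) → (3, 4))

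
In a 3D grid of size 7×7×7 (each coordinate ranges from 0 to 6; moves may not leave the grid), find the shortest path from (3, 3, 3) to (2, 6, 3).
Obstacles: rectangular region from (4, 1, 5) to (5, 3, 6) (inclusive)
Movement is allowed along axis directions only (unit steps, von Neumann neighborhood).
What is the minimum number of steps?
4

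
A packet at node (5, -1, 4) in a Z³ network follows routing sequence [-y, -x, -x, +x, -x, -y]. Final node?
(3, -3, 4)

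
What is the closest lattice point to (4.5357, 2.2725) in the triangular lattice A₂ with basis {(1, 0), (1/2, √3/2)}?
(4.5, 2.598)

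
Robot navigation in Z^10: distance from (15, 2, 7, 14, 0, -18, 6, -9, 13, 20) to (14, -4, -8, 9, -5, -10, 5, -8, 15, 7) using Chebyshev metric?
15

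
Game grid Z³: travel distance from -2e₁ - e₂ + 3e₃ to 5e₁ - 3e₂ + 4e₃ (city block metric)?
10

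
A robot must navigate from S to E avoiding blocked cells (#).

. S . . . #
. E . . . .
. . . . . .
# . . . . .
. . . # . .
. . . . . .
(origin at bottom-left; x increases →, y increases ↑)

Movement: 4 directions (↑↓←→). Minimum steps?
1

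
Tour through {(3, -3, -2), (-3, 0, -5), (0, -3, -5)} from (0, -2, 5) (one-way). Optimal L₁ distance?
23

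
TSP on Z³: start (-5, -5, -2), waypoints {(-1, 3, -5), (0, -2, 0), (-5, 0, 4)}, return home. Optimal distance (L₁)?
48
(one optimal route: (-5, -5, -2) → (-1, 3, -5) → (0, -2, 0) → (-5, 0, 4) → (-5, -5, -2))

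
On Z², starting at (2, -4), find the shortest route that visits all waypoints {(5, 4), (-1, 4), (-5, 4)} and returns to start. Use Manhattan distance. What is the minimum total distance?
36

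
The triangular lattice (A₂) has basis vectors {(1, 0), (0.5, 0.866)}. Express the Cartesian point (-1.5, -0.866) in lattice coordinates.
-b₁ - b₂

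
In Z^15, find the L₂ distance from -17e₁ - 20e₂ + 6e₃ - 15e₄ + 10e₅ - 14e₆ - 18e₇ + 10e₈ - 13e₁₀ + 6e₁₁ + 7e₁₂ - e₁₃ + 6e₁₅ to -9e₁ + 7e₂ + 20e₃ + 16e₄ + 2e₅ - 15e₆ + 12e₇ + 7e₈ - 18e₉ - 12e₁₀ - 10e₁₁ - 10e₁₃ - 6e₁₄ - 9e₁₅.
62.4179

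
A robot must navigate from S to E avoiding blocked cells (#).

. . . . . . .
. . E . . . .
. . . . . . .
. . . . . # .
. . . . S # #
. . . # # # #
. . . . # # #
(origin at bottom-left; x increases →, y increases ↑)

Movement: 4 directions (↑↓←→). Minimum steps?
5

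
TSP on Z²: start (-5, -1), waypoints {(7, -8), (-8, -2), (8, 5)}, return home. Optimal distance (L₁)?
58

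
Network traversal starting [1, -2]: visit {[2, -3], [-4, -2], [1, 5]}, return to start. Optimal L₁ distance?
28
(one optimal route: (1, -2) → (2, -3) → (-4, -2) → (1, 5) → (1, -2))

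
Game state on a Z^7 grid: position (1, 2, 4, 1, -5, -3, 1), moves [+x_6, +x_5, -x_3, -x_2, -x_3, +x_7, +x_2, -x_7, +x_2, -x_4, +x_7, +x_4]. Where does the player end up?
(1, 3, 2, 1, -4, -2, 2)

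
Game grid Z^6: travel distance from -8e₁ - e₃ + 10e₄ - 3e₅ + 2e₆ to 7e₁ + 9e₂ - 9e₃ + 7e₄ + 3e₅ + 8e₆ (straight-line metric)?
21.2368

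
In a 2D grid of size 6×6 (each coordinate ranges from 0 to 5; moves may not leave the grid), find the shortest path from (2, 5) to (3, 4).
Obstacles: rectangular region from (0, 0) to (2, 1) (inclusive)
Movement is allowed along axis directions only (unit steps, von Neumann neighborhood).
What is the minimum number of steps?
2
(one shortest path: (2, 5) → (3, 5) → (3, 4))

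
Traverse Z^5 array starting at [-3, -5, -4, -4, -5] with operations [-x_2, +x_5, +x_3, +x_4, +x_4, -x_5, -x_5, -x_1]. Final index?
(-4, -6, -3, -2, -6)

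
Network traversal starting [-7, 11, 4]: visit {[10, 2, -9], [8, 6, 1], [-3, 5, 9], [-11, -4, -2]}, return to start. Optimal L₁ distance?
110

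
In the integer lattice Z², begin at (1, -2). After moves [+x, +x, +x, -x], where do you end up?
(3, -2)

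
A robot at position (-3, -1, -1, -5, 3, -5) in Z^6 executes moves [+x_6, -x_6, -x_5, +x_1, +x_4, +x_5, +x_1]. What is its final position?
(-1, -1, -1, -4, 3, -5)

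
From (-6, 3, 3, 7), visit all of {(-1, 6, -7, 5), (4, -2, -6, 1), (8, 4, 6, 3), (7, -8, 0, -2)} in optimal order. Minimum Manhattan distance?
80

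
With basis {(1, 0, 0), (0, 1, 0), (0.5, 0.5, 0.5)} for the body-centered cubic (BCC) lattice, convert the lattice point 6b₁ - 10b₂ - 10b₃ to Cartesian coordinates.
(1, -15, -5)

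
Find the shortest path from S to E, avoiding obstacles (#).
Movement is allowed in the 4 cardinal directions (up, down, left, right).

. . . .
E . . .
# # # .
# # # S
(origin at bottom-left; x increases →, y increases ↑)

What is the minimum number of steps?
5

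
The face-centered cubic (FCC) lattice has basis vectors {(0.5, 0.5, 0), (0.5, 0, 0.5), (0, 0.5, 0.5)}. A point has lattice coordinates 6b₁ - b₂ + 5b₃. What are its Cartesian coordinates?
(2.5, 5.5, 2)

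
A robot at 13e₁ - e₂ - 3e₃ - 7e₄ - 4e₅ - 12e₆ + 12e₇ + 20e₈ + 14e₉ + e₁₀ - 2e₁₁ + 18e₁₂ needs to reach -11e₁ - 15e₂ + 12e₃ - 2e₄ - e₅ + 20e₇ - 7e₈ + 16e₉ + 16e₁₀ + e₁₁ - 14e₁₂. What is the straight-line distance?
56.8331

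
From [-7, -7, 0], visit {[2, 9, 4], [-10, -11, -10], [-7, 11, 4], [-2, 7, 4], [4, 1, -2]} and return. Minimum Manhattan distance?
104
(one optimal route: (-7, -7, 0) → (-10, -11, -10) → (4, 1, -2) → (2, 9, 4) → (-2, 7, 4) → (-7, 11, 4) → (-7, -7, 0))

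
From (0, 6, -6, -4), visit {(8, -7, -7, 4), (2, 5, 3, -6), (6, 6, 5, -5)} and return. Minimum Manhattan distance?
88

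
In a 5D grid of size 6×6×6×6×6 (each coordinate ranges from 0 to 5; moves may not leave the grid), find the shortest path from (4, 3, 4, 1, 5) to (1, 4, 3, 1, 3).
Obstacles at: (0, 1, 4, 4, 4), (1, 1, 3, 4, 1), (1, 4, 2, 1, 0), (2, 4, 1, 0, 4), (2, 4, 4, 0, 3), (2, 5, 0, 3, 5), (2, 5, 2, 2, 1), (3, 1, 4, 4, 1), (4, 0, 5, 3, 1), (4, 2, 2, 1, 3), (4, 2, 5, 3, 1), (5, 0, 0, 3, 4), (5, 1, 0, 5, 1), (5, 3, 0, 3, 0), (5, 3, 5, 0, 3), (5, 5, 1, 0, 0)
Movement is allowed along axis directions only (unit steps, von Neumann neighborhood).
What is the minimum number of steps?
7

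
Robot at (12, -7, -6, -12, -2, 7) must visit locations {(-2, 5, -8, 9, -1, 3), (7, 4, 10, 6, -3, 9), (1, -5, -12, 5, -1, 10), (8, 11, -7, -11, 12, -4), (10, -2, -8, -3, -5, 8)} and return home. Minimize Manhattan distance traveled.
236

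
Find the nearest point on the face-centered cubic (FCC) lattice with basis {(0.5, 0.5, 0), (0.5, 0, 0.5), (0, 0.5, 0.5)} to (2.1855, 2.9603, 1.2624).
(2, 3, 1)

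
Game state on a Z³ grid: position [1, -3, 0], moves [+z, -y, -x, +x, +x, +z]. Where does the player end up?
(2, -4, 2)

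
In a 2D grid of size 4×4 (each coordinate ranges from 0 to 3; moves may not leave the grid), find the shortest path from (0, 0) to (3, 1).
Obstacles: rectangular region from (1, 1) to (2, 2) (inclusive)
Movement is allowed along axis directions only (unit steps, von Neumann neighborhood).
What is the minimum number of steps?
4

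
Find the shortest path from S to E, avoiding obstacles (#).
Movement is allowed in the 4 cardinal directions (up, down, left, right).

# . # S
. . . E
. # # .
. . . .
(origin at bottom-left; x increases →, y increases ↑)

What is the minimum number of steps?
1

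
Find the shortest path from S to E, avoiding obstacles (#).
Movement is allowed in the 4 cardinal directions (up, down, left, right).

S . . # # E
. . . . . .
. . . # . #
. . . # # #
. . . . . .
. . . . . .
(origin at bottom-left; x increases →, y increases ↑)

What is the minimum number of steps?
7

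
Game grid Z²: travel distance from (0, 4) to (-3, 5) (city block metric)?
4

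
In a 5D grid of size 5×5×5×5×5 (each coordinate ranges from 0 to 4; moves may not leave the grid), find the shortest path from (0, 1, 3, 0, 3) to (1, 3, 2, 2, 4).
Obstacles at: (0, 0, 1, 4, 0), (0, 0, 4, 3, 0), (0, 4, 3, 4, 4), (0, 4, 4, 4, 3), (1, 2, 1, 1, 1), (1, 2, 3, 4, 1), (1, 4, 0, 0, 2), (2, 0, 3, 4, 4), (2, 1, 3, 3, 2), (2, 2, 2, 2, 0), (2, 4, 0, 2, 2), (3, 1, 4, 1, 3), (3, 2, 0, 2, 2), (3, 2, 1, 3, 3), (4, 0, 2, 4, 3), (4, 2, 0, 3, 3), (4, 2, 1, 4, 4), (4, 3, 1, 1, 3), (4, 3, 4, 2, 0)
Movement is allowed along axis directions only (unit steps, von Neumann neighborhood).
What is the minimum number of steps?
7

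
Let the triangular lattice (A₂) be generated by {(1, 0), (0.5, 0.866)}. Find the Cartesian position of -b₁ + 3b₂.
(0.5, 2.598)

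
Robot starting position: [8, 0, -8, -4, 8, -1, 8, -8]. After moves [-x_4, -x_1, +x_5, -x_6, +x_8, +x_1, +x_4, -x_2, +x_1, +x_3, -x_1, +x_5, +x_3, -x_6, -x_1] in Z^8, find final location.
(7, -1, -6, -4, 10, -3, 8, -7)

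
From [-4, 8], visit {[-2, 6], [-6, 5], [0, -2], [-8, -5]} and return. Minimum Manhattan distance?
42
(one optimal route: (-4, 8) → (-2, 6) → (0, -2) → (-8, -5) → (-6, 5) → (-4, 8))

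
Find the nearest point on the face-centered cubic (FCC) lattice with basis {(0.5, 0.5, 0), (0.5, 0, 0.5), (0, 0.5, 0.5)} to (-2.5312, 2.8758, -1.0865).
(-2.5, 2.5, -1)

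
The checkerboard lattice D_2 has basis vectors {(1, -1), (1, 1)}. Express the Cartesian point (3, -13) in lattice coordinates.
8b₁ - 5b₂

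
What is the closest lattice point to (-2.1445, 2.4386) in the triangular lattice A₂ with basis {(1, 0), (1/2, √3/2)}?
(-2.5, 2.598)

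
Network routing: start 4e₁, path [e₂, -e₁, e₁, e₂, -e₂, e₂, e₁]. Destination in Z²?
(5, 2)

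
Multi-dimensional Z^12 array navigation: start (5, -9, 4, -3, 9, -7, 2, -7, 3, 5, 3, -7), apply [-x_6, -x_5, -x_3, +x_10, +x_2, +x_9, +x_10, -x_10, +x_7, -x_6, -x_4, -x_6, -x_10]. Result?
(5, -8, 3, -4, 8, -10, 3, -7, 4, 5, 3, -7)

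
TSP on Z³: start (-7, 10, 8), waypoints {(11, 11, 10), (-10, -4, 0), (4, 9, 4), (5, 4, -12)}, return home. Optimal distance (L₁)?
118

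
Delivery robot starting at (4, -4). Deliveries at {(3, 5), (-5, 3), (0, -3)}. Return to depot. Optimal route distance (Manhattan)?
36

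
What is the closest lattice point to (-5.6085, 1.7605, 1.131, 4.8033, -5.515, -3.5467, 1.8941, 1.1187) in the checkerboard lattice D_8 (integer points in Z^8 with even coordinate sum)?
(-6, 2, 1, 5, -5, -4, 2, 1)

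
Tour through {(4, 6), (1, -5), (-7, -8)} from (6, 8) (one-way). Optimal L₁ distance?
29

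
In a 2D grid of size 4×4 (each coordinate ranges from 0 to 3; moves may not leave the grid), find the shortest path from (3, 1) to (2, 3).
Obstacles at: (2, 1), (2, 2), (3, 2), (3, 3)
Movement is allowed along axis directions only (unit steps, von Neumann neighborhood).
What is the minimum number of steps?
7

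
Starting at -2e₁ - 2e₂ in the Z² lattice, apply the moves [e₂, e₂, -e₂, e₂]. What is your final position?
(-2, 0)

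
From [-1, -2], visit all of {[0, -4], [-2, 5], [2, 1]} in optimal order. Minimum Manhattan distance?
18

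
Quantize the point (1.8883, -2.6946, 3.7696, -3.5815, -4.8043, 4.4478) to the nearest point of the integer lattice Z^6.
(2, -3, 4, -4, -5, 4)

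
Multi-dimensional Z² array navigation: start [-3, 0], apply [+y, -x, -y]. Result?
(-4, 0)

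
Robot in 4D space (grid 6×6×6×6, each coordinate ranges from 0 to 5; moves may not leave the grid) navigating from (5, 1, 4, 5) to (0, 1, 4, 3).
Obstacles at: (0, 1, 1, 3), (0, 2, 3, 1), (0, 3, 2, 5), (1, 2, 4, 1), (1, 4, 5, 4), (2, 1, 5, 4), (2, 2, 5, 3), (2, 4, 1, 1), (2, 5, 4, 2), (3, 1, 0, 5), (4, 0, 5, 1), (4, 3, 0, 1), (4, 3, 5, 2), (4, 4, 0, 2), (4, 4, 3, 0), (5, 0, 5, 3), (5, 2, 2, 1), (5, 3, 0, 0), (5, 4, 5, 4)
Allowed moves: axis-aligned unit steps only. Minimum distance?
7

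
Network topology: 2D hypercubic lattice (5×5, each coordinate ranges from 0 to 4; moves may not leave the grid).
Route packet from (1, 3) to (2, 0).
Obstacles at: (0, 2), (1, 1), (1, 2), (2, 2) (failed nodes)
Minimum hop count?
6
(one shortest path: (1, 3) → (2, 3) → (3, 3) → (3, 2) → (3, 1) → (2, 1) → (2, 0))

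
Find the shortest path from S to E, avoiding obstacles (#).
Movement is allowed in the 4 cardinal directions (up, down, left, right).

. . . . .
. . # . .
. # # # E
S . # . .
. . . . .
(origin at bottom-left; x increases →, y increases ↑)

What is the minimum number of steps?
7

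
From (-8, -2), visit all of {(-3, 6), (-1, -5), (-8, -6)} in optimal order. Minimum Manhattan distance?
25
(one optimal route: (-8, -2) → (-8, -6) → (-1, -5) → (-3, 6))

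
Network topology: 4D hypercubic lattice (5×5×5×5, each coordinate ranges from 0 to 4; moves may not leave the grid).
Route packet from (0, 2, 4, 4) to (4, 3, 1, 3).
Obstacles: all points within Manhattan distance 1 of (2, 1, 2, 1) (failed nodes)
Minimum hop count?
9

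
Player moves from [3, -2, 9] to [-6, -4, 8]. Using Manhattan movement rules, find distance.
12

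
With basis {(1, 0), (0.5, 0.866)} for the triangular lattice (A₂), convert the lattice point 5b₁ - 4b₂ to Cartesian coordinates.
(3, -3.464)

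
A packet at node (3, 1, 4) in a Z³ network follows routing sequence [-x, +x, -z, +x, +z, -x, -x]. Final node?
(2, 1, 4)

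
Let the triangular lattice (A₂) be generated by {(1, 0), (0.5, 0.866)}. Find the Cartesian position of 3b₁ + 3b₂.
(4.5, 2.598)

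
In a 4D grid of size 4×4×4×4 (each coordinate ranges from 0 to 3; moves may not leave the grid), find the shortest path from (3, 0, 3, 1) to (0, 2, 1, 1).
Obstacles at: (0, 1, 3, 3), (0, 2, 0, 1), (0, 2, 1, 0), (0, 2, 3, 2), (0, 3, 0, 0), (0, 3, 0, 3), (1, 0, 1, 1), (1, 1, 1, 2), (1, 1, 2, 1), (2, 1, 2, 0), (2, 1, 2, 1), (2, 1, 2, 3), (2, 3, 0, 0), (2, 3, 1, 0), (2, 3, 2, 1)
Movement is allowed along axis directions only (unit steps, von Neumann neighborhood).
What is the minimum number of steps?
7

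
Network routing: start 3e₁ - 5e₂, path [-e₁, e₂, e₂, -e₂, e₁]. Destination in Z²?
(3, -4)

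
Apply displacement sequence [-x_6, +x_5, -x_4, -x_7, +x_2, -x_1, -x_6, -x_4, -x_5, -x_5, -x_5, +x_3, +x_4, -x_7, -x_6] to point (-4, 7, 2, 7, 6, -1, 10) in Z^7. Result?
(-5, 8, 3, 6, 4, -4, 8)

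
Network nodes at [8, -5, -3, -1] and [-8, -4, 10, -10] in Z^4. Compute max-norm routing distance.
16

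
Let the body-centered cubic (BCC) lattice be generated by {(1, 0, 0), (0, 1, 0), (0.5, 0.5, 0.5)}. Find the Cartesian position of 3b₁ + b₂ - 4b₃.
(1, -1, -2)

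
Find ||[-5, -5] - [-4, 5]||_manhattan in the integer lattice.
11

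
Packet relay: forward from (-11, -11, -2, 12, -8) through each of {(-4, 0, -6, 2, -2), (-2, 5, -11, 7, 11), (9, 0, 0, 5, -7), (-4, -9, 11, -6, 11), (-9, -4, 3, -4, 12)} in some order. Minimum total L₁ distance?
161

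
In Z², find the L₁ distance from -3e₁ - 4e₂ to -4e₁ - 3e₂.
2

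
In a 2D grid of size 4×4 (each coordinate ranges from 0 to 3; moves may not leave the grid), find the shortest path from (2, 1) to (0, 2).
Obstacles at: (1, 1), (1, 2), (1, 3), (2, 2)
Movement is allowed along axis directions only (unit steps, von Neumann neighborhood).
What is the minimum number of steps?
5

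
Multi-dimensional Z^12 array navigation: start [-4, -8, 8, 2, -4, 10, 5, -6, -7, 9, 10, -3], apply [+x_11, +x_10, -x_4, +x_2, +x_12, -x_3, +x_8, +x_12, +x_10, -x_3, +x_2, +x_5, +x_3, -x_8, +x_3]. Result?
(-4, -6, 8, 1, -3, 10, 5, -6, -7, 11, 11, -1)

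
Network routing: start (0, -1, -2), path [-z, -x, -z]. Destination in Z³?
(-1, -1, -4)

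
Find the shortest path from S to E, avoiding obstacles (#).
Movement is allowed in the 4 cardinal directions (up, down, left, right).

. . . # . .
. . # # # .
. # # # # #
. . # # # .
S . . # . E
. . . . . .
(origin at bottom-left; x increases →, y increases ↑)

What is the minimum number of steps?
7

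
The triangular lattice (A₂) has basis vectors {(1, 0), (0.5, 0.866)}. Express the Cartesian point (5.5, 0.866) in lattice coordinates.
5b₁ + b₂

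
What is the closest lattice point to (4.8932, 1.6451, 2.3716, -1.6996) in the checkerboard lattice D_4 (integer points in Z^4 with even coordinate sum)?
(5, 2, 3, -2)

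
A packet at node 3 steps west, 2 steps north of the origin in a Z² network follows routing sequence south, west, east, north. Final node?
(-3, 2)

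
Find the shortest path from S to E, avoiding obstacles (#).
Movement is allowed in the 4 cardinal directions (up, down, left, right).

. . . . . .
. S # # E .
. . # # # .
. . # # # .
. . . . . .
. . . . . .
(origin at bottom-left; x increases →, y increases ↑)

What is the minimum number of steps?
5
(one shortest path: (1, 4) → (1, 5) → (2, 5) → (3, 5) → (4, 5) → (4, 4))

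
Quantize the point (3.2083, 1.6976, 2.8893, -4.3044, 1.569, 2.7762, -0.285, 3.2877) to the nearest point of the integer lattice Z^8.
(3, 2, 3, -4, 2, 3, 0, 3)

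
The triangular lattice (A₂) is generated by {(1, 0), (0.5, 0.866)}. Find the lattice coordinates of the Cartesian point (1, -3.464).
3b₁ - 4b₂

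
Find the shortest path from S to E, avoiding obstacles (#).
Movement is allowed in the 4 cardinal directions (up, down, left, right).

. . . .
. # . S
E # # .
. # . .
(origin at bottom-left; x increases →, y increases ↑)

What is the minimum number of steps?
6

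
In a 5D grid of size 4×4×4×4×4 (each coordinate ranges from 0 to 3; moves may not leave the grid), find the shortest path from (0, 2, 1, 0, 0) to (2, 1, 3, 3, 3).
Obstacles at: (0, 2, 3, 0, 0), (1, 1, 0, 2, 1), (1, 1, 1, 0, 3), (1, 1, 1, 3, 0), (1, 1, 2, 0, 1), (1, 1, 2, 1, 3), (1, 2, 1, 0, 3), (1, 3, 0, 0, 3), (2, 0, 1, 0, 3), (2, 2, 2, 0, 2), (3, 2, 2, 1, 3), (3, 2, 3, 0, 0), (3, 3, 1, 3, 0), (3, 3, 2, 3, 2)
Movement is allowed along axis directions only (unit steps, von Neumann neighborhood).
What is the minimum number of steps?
11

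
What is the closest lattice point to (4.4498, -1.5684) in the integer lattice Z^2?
(4, -2)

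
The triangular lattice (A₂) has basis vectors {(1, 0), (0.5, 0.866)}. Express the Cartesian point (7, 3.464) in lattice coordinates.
5b₁ + 4b₂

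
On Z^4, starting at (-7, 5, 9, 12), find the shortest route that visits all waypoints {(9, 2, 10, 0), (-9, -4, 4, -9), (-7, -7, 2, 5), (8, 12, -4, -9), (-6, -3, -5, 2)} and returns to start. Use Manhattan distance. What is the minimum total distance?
172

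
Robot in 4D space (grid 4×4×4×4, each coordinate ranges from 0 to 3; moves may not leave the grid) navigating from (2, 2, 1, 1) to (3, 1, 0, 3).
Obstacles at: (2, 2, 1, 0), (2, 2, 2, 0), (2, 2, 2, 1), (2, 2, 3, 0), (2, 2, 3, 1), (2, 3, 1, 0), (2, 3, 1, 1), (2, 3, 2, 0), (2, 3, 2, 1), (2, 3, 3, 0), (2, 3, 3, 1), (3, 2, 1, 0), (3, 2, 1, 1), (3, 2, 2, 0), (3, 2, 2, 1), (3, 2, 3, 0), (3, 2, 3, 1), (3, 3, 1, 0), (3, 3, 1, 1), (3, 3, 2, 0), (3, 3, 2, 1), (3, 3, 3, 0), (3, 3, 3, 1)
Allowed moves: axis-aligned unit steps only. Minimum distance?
5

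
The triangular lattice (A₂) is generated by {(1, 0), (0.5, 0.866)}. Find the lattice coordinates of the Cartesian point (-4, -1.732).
-3b₁ - 2b₂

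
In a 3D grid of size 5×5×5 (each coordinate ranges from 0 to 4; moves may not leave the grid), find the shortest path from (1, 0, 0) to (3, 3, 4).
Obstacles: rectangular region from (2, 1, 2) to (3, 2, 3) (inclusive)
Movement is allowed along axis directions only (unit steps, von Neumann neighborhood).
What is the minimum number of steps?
9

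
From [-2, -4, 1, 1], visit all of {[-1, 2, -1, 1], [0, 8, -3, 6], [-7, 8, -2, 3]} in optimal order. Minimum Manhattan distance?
34
(one optimal route: (-2, -4, 1, 1) → (-1, 2, -1, 1) → (0, 8, -3, 6) → (-7, 8, -2, 3))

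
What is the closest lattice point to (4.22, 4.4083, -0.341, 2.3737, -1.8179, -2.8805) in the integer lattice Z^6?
(4, 4, 0, 2, -2, -3)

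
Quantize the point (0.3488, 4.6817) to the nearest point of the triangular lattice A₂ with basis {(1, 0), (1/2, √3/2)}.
(0.5, 4.33)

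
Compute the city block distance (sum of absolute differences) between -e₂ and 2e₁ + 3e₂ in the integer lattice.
6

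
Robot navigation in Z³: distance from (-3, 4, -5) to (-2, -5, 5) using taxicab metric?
20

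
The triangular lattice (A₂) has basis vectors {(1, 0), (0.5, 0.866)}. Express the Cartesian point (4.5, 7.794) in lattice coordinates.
9b₂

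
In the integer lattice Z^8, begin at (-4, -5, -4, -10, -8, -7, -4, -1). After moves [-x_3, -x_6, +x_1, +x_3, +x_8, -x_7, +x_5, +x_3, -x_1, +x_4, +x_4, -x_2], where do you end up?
(-4, -6, -3, -8, -7, -8, -5, 0)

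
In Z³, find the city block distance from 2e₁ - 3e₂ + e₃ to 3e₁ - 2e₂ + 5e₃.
6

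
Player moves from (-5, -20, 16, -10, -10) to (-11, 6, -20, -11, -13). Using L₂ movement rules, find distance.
44.9222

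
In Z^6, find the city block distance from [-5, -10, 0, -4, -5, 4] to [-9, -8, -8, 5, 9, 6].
39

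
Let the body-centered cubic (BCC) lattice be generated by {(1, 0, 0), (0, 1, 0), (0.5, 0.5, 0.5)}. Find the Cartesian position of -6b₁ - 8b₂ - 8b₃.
(-10, -12, -4)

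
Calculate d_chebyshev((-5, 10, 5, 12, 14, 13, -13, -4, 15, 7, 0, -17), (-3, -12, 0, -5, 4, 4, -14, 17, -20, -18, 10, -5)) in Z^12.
35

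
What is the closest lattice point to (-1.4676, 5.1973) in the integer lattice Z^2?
(-1, 5)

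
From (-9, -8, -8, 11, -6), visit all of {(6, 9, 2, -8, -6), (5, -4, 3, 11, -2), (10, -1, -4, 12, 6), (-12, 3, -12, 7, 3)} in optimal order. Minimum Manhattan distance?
135
(one optimal route: (-9, -8, -8, 11, -6) → (-12, 3, -12, 7, 3) → (10, -1, -4, 12, 6) → (5, -4, 3, 11, -2) → (6, 9, 2, -8, -6))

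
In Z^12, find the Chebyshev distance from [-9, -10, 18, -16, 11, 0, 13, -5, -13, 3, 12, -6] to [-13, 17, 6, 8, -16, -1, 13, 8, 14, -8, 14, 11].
27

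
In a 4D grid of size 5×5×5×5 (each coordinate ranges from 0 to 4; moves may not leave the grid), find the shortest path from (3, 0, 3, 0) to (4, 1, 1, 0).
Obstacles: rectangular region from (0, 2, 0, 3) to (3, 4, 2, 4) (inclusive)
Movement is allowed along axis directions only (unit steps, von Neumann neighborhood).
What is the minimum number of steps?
4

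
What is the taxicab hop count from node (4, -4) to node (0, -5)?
5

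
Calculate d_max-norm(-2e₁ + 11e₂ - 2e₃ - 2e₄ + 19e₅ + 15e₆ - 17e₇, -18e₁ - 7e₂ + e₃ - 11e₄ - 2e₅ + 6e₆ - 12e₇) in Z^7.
21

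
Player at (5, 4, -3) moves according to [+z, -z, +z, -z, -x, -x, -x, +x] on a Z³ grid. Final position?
(3, 4, -3)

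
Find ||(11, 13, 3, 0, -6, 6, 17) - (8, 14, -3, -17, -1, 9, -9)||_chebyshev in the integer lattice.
26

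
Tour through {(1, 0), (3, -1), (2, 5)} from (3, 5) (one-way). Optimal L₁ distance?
10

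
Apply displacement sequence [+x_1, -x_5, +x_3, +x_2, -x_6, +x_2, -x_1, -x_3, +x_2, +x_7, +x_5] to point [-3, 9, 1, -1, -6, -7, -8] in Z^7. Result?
(-3, 12, 1, -1, -6, -8, -7)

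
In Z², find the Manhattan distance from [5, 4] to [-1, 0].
10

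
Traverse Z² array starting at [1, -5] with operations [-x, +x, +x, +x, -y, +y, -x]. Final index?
(2, -5)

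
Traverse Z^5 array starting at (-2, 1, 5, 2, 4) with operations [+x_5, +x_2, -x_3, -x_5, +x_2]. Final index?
(-2, 3, 4, 2, 4)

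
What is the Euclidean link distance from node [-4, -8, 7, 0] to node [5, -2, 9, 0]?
11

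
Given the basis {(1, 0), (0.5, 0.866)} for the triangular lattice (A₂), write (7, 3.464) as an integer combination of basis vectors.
5b₁ + 4b₂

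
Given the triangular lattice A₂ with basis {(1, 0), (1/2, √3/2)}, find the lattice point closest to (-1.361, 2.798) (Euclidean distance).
(-1.5, 2.598)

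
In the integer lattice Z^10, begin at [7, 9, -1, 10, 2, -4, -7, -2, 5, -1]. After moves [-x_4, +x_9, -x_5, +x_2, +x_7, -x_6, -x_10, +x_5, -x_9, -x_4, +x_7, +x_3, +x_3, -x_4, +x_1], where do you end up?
(8, 10, 1, 7, 2, -5, -5, -2, 5, -2)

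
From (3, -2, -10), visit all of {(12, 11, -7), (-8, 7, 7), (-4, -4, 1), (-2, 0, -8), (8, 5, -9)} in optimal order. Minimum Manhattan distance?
87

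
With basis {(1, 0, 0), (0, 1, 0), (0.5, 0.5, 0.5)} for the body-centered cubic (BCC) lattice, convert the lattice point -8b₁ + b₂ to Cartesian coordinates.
(-8, 1, 0)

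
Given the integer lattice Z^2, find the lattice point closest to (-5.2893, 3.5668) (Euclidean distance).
(-5, 4)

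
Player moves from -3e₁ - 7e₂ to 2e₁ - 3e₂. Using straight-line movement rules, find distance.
6.40312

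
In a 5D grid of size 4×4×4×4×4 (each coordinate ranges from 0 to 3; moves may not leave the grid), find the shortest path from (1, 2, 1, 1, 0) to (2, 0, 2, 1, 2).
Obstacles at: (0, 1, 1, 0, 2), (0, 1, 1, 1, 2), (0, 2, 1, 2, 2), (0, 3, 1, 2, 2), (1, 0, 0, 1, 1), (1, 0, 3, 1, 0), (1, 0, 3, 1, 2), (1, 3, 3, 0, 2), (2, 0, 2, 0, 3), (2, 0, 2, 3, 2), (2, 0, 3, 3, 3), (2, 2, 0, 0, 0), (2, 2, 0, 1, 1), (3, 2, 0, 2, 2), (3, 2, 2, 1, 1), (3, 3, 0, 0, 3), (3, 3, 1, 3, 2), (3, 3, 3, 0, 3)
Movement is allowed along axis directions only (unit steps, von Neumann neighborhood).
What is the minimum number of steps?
6
(one shortest path: (1, 2, 1, 1, 0) → (2, 2, 1, 1, 0) → (2, 1, 1, 1, 0) → (2, 0, 1, 1, 0) → (2, 0, 2, 1, 0) → (2, 0, 2, 1, 1) → (2, 0, 2, 1, 2))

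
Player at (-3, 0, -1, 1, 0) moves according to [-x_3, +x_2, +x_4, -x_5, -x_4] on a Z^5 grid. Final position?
(-3, 1, -2, 1, -1)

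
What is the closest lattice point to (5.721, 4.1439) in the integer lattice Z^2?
(6, 4)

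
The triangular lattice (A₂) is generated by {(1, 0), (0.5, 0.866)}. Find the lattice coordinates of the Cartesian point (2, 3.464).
4b₂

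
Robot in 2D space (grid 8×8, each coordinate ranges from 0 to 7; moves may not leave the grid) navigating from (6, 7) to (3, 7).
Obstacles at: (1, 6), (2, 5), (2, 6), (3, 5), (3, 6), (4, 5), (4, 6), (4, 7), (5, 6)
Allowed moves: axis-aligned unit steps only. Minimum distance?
15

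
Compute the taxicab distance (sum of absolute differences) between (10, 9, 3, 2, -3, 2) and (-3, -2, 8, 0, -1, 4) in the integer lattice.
35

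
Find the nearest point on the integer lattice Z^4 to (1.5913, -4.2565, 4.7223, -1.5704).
(2, -4, 5, -2)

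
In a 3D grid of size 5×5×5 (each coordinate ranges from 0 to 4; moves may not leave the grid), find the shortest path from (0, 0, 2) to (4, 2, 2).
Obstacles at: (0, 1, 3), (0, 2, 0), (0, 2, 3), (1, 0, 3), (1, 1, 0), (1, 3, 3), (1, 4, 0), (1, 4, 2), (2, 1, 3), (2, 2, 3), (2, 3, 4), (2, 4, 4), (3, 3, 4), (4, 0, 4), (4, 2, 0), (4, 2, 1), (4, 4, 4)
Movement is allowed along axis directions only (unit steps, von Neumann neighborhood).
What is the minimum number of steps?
6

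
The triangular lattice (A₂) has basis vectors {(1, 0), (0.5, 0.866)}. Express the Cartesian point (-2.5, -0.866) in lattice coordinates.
-2b₁ - b₂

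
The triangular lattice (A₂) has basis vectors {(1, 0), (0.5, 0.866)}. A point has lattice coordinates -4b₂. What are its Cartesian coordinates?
(-2, -3.464)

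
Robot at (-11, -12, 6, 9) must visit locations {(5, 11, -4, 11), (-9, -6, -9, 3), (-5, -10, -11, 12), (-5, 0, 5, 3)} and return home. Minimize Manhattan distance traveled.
150
(one optimal route: (-11, -12, 6, 9) → (-9, -6, -9, 3) → (-5, -10, -11, 12) → (5, 11, -4, 11) → (-5, 0, 5, 3) → (-11, -12, 6, 9))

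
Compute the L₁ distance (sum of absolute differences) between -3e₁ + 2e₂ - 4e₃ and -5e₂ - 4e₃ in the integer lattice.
10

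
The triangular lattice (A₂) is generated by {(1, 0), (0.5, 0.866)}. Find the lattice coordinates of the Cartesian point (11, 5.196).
8b₁ + 6b₂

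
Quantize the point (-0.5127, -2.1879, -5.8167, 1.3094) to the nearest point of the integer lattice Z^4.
(-1, -2, -6, 1)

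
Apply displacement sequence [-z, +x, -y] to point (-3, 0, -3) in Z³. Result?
(-2, -1, -4)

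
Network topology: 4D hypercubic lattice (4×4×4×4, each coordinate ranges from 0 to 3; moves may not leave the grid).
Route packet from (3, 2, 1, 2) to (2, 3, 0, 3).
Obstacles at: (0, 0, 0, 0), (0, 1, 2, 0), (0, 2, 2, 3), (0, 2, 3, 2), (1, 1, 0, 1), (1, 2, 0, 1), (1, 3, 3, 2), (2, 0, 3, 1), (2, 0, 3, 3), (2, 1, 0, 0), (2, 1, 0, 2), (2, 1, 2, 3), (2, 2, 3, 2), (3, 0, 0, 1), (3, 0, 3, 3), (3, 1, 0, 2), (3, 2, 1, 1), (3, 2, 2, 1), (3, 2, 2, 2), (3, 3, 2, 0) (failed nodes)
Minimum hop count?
4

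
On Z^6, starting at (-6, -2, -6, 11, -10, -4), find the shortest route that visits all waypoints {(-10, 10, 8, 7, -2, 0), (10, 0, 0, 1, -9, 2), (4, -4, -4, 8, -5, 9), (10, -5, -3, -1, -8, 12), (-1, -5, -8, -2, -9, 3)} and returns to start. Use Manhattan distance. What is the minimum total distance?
202
(one optimal route: (-6, -2, -6, 11, -10, -4) → (-10, 10, 8, 7, -2, 0) → (4, -4, -4, 8, -5, 9) → (10, -5, -3, -1, -8, 12) → (10, 0, 0, 1, -9, 2) → (-1, -5, -8, -2, -9, 3) → (-6, -2, -6, 11, -10, -4))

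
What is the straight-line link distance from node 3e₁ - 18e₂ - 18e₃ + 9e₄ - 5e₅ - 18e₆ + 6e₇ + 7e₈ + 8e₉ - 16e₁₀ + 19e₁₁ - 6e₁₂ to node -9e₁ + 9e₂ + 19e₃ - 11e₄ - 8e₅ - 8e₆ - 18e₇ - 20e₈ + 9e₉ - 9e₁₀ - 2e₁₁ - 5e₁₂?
67.4389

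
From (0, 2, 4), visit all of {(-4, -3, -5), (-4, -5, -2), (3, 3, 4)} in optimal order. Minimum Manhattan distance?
30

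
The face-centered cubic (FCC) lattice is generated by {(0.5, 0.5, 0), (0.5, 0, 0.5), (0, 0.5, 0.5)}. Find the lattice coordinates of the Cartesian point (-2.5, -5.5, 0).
-8b₁ + 3b₂ - 3b₃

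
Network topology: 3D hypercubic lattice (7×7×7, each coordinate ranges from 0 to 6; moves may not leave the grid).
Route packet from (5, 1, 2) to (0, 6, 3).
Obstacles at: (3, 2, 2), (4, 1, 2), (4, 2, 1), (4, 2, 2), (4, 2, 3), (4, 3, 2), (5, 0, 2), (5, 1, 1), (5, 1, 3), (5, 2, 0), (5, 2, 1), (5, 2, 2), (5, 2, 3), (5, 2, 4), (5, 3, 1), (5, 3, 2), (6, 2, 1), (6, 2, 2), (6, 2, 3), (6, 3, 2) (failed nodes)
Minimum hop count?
15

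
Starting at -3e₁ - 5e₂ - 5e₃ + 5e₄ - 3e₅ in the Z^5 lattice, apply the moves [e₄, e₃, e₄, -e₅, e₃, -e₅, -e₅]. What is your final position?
(-3, -5, -3, 7, -6)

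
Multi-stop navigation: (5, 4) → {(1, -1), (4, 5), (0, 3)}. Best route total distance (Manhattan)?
13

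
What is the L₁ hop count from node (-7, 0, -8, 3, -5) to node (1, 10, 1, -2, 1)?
38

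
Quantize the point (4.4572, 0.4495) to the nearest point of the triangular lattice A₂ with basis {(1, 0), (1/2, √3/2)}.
(4.5, 0.866)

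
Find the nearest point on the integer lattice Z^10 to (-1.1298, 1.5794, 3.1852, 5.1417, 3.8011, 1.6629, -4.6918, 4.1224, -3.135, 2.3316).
(-1, 2, 3, 5, 4, 2, -5, 4, -3, 2)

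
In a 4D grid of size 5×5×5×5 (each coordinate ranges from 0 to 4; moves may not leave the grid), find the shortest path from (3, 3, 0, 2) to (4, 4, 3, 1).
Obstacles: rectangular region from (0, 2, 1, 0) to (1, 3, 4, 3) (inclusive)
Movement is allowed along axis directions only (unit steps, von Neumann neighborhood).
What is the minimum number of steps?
6
(one shortest path: (3, 3, 0, 2) → (4, 3, 0, 2) → (4, 4, 0, 2) → (4, 4, 1, 2) → (4, 4, 2, 2) → (4, 4, 3, 2) → (4, 4, 3, 1))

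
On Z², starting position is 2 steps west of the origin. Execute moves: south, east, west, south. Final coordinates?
(-2, -2)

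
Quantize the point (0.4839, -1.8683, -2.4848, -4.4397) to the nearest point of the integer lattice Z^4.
(0, -2, -2, -4)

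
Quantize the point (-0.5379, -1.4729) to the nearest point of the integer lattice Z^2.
(-1, -1)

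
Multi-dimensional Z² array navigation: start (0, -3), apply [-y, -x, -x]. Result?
(-2, -4)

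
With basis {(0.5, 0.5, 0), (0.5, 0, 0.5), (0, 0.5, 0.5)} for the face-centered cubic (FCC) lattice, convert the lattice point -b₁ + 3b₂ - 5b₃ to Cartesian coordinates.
(1, -3, -1)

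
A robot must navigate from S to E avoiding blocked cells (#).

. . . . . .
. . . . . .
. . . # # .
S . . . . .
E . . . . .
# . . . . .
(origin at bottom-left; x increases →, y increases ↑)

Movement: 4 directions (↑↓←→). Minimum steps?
1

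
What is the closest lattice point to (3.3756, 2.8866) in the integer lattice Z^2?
(3, 3)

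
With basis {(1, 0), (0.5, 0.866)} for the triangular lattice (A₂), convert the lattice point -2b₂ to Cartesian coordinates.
(-1, -1.732)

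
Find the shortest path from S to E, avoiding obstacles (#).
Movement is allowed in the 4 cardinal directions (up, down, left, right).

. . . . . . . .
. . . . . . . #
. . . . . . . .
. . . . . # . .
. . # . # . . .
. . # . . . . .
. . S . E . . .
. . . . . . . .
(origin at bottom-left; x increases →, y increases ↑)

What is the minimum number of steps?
2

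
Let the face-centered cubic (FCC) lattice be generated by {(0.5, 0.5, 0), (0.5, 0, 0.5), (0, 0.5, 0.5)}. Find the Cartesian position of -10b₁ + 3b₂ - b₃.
(-3.5, -5.5, 1)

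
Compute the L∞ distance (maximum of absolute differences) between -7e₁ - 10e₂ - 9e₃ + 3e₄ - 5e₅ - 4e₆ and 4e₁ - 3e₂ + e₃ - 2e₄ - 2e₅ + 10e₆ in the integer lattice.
14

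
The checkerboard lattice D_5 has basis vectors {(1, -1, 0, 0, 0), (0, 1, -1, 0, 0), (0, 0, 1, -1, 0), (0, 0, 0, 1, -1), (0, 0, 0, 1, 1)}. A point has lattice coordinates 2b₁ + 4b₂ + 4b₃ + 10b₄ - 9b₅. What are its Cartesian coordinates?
(2, 2, 0, -3, -19)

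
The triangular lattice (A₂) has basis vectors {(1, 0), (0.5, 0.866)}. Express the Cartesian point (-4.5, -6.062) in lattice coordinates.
-b₁ - 7b₂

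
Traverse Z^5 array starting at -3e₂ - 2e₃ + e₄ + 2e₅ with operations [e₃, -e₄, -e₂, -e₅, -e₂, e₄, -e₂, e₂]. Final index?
(0, -5, -1, 1, 1)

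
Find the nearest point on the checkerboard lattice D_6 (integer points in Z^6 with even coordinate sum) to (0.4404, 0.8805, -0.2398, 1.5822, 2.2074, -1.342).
(0, 1, 0, 2, 2, -1)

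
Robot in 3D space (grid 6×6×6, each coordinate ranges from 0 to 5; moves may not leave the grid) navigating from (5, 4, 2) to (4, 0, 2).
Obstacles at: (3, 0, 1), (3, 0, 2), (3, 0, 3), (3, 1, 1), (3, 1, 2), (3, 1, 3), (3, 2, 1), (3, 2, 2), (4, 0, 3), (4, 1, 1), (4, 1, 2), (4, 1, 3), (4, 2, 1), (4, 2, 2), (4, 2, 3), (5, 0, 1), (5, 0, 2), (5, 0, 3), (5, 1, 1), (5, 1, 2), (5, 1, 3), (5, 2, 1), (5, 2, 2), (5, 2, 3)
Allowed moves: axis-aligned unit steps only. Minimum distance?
9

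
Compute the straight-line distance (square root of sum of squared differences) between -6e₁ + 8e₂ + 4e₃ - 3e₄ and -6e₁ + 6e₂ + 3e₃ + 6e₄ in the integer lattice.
9.27362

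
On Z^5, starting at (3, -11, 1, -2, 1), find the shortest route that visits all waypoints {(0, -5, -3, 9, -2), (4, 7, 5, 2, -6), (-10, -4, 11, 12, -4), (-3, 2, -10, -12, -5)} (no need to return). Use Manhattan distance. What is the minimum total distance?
142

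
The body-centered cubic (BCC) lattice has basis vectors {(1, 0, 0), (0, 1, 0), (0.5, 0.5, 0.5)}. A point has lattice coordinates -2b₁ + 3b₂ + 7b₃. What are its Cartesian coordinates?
(1.5, 6.5, 3.5)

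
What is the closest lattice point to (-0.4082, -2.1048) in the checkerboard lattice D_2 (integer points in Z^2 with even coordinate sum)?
(0, -2)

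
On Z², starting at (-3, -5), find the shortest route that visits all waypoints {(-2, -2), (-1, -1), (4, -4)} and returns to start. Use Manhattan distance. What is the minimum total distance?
22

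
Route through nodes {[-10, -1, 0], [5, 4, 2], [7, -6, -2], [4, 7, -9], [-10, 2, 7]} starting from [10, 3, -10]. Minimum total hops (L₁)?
76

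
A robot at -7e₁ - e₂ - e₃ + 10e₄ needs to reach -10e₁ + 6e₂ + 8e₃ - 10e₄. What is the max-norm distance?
20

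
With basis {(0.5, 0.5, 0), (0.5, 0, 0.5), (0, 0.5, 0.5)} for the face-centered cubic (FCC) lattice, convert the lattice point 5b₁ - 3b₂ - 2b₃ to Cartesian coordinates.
(1, 1.5, -2.5)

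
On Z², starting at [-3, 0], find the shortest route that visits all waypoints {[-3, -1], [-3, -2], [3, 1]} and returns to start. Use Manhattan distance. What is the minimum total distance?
18
(one optimal route: (-3, 0) → (-3, -1) → (-3, -2) → (3, 1) → (-3, 0))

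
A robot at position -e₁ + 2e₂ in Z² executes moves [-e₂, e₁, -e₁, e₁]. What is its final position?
(0, 1)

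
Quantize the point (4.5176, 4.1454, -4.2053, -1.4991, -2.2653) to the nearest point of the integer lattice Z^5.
(5, 4, -4, -1, -2)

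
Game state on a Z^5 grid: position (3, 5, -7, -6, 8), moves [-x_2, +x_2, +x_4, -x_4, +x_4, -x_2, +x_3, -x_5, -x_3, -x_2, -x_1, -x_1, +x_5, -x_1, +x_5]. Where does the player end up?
(0, 3, -7, -5, 9)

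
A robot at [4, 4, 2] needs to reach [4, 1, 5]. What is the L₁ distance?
6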